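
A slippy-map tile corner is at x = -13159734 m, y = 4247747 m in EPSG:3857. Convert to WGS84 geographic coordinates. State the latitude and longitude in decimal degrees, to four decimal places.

R = 6378137 m. λ = x/R = -118.21590187°.
φ = 2·arctan(exp(y/R)) − 90° = 2·arctan(1.94641) − 90° = 35.61479944°.

lat 35.6148°, lon -118.2159°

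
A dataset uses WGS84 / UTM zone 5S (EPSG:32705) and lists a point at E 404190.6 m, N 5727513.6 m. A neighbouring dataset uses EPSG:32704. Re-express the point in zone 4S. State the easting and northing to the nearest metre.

UTM 5S → geographic: φ = -38.59569991°, λ = -154.10020057°.
UTM 4S (λ₀ = -159°) forward: E = 926802.346 m, N = 5716687.455 m.

E 926802 m, N 5716687 m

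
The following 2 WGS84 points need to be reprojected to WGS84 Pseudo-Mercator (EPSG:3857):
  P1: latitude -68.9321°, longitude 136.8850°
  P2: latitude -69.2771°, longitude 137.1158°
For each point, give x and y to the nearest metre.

Web Mercator: x = R·λ, y = R·ln tan(π/4+φ/2), R = 6378137 m.
P1 (-68.9321°, 136.8850°) → (15237968.497, -10729727.309) m.
P2 (-69.2771°, 137.1158°) → (15263661.036, -10837409.011) m.

P1: x 15237968 m, y -10729727 m; P2: x 15263661 m, y -10837409 m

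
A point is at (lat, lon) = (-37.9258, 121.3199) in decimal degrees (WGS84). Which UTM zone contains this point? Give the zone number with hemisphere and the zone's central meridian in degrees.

Zone 51S, central meridian 123°

UTM zone = ⌊(λ + 180)/6⌋ + 1; 121.3199° ∈ [120°, 126°) → zone 51.
Hemisphere: S (φ < 0).
Central meridian λ₀ = 6×51 − 183 = 123°.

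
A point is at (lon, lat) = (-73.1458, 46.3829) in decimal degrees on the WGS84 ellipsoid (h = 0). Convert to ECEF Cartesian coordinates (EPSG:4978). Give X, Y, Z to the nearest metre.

WGS84: a = 6378137 m, e² = 0.006694380; N(φ) = a/√(1−e²sin²φ) = 6389356.029 m.
X = (N+h)·cosφ·cosλ = 1277929.076 m; Y = (N+h)·cosφ·sinλ = -4218279.713 m; Z = (N(1−e²)+h)·sinφ = 4594710.562 m.

X 1277929 m, Y -4218280 m, Z 4594711 m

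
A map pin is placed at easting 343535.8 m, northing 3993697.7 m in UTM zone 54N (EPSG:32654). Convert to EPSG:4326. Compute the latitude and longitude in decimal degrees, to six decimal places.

Zone 54N: λ₀ = 141°, k₀ = 0.9996, false easting 500000 m.
Meridian distance M = (N − FN)/k₀ = 3995295.8 m.
Inverse transverse Mercator on WGS84 gives φ = 36.07530012°, λ = 139.26239957°.

lat 36.075300°, lon 139.262400°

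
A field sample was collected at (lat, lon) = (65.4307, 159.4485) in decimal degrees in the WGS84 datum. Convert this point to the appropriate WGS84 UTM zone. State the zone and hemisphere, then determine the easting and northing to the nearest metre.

Longitude 159.4485° lies in the 6° band [156°, 162°), giving zone 57; latitude is north of the equator, so 57N.
Zone 57 central meridian λ₀ = 6×57 − 183 = 159°; Δλ = +0.4485°.
Transverse Mercator on WGS84 with k₀ = 0.9996 gives E = 520808.484 m, N = 7256530.700 m.

Zone 57N: E 520808 m, N 7256531 m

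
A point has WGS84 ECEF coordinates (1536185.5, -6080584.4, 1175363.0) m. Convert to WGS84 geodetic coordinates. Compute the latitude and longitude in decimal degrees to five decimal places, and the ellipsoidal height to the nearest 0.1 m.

λ = atan2(Y, X) = -75.82160022°; p = √(X²+Y²) = 6271632.4 m.
Bowring's method on WGS84 (a = 6378137 m, b = 6356752.314 m) gives φ = 10.68449982°, h = 3411.102 m.

lat 10.68450°, lon -75.82160°, h 3411.1 m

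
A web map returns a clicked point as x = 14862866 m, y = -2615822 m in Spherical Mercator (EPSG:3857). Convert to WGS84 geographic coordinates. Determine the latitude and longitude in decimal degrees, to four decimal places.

R = 6378137 m. λ = x/R = 133.51539694°.
φ = 2·arctan(exp(y/R)) − 90° = 2·arctan(0.66357) − 90° = -22.86600308°.

lat -22.8660°, lon 133.5154°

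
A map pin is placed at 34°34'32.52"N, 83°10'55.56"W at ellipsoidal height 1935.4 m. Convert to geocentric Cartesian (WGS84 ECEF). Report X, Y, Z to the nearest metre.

X 624303 m, Y -5221688 m, Z 3600308 m

WGS84: a = 6378137 m, e² = 0.006694380; N(φ) = a/√(1−e²sin²φ) = 6385023.532 m.
X = (N+h)·cosφ·cosλ = 624303.132 m; Y = (N+h)·cosφ·sinλ = -5221687.581 m; Z = (N(1−e²)+h)·sinφ = 3600307.777 m.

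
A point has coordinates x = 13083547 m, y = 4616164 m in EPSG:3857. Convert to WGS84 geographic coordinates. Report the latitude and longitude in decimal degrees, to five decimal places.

lat 38.25960°, lon 117.53150°

R = 6378137 m. λ = x/R = 117.53150241°.
φ = 2·arctan(exp(y/R)) − 90° = 2·arctan(2.06215) − 90° = 38.25960159°.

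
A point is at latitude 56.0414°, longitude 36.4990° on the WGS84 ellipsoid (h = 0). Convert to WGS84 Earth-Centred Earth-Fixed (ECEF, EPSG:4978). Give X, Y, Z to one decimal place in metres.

X 2870626.0 m, Y 2124074.0 m, Z 5267018.5 m

WGS84: a = 6378137 m, e² = 0.006694380; N(φ) = a/√(1−e²sin²φ) = 6392875.352 m.
X = (N+h)·cosφ·cosλ = 2870626.034 m; Y = (N+h)·cosφ·sinλ = 2124073.992 m; Z = (N(1−e²)+h)·sinφ = 5267018.493 m.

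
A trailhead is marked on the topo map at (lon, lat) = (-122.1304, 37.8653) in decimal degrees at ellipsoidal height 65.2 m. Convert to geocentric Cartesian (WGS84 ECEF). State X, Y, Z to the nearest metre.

X -2681403 m, Y -4269489 m, Z 3893692 m

WGS84: a = 6378137 m, e² = 0.006694380; N(φ) = a/√(1−e²sin²φ) = 6386195.619 m.
X = (N+h)·cosφ·cosλ = -2681402.876 m; Y = (N+h)·cosφ·sinλ = -4269488.540 m; Z = (N(1−e²)+h)·sinφ = 3893691.588 m.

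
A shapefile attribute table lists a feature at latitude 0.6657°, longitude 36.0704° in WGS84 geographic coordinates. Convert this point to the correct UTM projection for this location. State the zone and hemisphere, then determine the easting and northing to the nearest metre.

Zone 37N: E 173888 m, N 73677 m

Longitude 36.0704° lies in the 6° band [36°, 42°), giving zone 37; latitude is north of the equator, so 37N.
Zone 37 central meridian λ₀ = 6×37 − 183 = 39°; Δλ = -2.9296°.
Transverse Mercator on WGS84 with k₀ = 0.9996 gives E = 173887.675 m, N = 73676.815 m.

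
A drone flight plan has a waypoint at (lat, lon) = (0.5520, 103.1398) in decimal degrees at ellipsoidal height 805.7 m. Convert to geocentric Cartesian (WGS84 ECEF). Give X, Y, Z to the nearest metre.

X -1450044 m, Y 6211645 m, Z 61044 m

WGS84: a = 6378137 m, e² = 0.006694380; N(φ) = a/√(1−e²sin²φ) = 6378138.981 m.
X = (N+h)·cosφ·cosλ = -1450044.267 m; Y = (N+h)·cosφ·sinλ = 6211644.720 m; Z = (N(1−e²)+h)·sinφ = 61043.837 m.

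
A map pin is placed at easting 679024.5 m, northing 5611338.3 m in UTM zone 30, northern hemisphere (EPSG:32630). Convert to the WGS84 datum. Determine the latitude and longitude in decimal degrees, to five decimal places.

lat 50.62640°, lon -0.46880°

Zone 30N: λ₀ = -3°, k₀ = 0.9996, false easting 500000 m.
Meridian distance M = (N − FN)/k₀ = 5613583.7 m.
Inverse transverse Mercator on WGS84 gives φ = 50.62640010°, λ = -0.46880027°.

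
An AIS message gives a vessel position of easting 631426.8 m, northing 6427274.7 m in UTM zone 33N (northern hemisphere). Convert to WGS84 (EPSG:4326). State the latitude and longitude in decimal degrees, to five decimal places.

lat 57.96770°, lon 17.22170°

Zone 33N: λ₀ = 15°, k₀ = 0.9996, false easting 500000 m.
Meridian distance M = (N − FN)/k₀ = 6429846.6 m.
Inverse transverse Mercator on WGS84 gives φ = 57.96770014°, λ = 17.22170059°.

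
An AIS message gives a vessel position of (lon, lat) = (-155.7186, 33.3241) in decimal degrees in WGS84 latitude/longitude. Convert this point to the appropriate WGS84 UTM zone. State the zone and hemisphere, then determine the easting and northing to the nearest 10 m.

Zone 5N: E 246930 m, N 3690520 m

Longitude -155.7186° lies in the 6° band [-156°, -150°), giving zone 5; latitude is north of the equator, so 5N.
Zone 5 central meridian λ₀ = 6×5 − 183 = -153°; Δλ = -2.7186°.
Transverse Mercator on WGS84 with k₀ = 0.9996 gives E = 246934.355 m, N = 3690517.465 m.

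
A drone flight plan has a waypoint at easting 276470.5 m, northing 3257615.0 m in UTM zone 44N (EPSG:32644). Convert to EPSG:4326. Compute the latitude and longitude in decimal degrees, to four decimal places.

lat 29.4280°, lon 78.6958°

Zone 44N: λ₀ = 81°, k₀ = 0.9996, false easting 500000 m.
Meridian distance M = (N − FN)/k₀ = 3258918.6 m.
Inverse transverse Mercator on WGS84 gives φ = 29.42799993°, λ = 78.69580040°.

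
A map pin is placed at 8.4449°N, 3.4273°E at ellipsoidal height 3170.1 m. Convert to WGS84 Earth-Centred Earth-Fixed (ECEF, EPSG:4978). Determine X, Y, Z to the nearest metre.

WGS84: a = 6378137 m, e² = 0.006694380; N(φ) = a/√(1−e²sin²φ) = 6378597.487 m.
X = (N+h)·cosφ·cosλ = 6301283.285 m; Y = (N+h)·cosφ·sinλ = 377378.294 m; Z = (N(1−e²)+h)·sinφ = 930944.133 m.

X 6301283 m, Y 377378 m, Z 930944 m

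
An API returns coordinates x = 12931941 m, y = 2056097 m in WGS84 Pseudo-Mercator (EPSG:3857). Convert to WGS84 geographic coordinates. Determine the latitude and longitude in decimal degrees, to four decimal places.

lat 18.1584°, lon 116.1696°

R = 6378137 m. λ = x/R = 116.16960254°.
φ = 2·arctan(exp(y/R)) − 90° = 2·arctan(1.38039) − 90° = 18.15839708°.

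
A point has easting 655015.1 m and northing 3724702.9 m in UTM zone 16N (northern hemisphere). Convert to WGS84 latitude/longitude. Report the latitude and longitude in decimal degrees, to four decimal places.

Zone 16N: λ₀ = -87°, k₀ = 0.9996, false easting 500000 m.
Meridian distance M = (N − FN)/k₀ = 3726193.4 m.
Inverse transverse Mercator on WGS84 gives φ = 33.65090006°, λ = -85.32829980°.

lat 33.6509°, lon -85.3283°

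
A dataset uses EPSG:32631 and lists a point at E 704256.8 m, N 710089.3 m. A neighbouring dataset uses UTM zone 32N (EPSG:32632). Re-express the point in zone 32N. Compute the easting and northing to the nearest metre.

E 40337 m, N 711587 m

UTM 31N → geographic: φ = 6.42079995°, λ = 4.84679971°.
UTM 32N (λ₀ = 9°) forward: E = 40337.158 m, N = 711586.603 m.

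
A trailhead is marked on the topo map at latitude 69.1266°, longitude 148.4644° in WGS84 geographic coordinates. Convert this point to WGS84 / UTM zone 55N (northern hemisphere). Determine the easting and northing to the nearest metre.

Zone 55 central meridian λ₀ = 6×55 − 183 = 147°; Δλ = +1.4644°.
Transverse Mercator on WGS84 with k₀ = 0.9996 gives E = 558225.838 m, N = 7669174.015 m.

E 558226 m, N 7669174 m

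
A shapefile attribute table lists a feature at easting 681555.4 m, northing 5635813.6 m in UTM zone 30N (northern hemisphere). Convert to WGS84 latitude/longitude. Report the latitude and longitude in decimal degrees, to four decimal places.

lat 50.8455°, lon -0.4210°

Zone 30N: λ₀ = -3°, k₀ = 0.9996, false easting 500000 m.
Meridian distance M = (N − FN)/k₀ = 5638068.8 m.
Inverse transverse Mercator on WGS84 gives φ = 50.84549962°, λ = -0.42099943°.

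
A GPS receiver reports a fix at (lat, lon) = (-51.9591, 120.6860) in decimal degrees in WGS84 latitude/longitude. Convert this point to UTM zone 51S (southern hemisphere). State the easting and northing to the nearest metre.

Zone 51 central meridian λ₀ = 6×51 − 183 = 123°; Δλ = -2.3140°.
Transverse Mercator on WGS84 with k₀ = 0.9996 gives E = 341008.272 m, N = 4240981.609 m.

E 341008 m, N 4240982 m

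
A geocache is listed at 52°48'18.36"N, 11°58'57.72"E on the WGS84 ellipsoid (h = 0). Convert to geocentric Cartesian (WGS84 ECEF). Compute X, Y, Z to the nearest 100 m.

X 3779800 m, Y 802200 m, Z 5057500 m

WGS84: a = 6378137 m, e² = 0.006694380; N(φ) = a/√(1−e²sin²φ) = 6391727.123 m.
X = (N+h)·cosφ·cosλ = 3779784.547 m; Y = (N+h)·cosφ·sinλ = 802225.245 m; Z = (N(1−e²)+h)·sinφ = 5057461.099 m.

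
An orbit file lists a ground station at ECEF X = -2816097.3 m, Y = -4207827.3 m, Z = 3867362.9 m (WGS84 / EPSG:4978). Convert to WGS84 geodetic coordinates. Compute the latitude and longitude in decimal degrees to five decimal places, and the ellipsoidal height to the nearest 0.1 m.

lat 37.55890°, lon -123.79250°, h 1008.2 m

λ = atan2(Y, X) = -123.79250019°; p = √(X²+Y²) = 5063221.8 m.
Bowring's method on WGS84 (a = 6378137 m, b = 6356752.314 m) gives φ = 37.55889978°, h = 1008.210 m.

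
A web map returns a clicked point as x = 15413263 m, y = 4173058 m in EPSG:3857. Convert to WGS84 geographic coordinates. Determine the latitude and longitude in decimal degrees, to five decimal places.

lat 35.06750°, lon 138.45970°

R = 6378137 m. λ = x/R = 138.45969731°.
φ = 2·arctan(exp(y/R)) − 90° = 2·arctan(1.92375) − 90° = 35.06750065°.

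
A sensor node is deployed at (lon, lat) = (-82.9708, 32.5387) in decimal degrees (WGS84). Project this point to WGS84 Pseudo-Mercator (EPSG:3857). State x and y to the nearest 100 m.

Web Mercator is spherical with R = a = 6378137 m.
x = R·λ = 6378137 × -1.448113643 = -9236267.207 m.
y = R·ln tan(π/4 + φ/2) = 6378137 × 0.601152493 = 3834232.961 m.

x -9236300 m, y 3834200 m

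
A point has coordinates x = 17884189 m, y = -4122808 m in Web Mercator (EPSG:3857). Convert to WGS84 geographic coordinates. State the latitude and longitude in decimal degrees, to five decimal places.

R = 6378137 m. λ = x/R = 160.65640323°.
φ = 2·arctan(exp(y/R)) − 90° = 2·arctan(0.52393) − 90° = -34.69720301°.

lat -34.69720°, lon 160.65640°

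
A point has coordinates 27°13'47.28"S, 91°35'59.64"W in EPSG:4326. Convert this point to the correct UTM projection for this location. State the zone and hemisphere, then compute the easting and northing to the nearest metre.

Zone 15S: E 638636 m, N 6987337 m

Longitude -91.5999° lies in the 6° band [-96°, -90°), giving zone 15; latitude is south of the equator, so 15S.
Zone 15 central meridian λ₀ = 6×15 − 183 = -93°; Δλ = +1.4001°.
Transverse Mercator on WGS84 with k₀ = 0.9996 gives E = 638635.781 m, N = 6987336.726 m.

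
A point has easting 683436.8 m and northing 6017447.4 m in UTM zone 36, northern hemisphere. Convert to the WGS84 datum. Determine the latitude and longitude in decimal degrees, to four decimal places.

lat 54.2720°, lon 35.8172°

Zone 36N: λ₀ = 33°, k₀ = 0.9996, false easting 500000 m.
Meridian distance M = (N − FN)/k₀ = 6019855.3 m.
Inverse transverse Mercator on WGS84 gives φ = 54.27199959°, λ = 35.81720039°.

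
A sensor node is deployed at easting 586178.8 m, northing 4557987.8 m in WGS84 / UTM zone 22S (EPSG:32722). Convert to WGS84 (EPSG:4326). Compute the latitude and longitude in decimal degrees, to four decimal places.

lat -49.1249°, lon -49.8188°

Zone 22S: λ₀ = -51°, k₀ = 0.9996, false easting 500000 m, false northing 10000000 m.
Meridian distance M = (N − FN)/k₀ = -5444189.9 m.
Inverse transverse Mercator on WGS84 gives φ = -49.12489989°, λ = -49.81880062°.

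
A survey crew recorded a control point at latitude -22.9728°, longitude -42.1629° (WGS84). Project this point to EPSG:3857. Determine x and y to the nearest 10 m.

Web Mercator is spherical with R = a = 6378137 m.
x = R·λ = 6378137 × -0.735881427 = -4693552.558 m.
y = R·ln tan(π/4 + φ/2) = 6378137 × -0.412146931 = -2628729.589 m.

x -4693550 m, y -2628730 m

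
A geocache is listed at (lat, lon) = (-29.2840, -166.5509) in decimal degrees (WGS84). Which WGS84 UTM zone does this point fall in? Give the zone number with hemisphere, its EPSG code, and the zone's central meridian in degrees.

UTM zone = ⌊(λ + 180)/6⌋ + 1; -166.5509° ∈ [-168°, -162°) → zone 3.
Hemisphere: S (φ < 0).
Central meridian λ₀ = 6×3 − 183 = -165°.
EPSG code: 32703.

Zone 3S (EPSG:32703), central meridian -165°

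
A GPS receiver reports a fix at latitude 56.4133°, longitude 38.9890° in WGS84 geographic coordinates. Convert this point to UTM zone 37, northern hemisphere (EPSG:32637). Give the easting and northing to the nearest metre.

E 499321 m, N 6252080 m

Zone 37 central meridian λ₀ = 6×37 − 183 = 39°; Δλ = -0.0110°.
Transverse Mercator on WGS84 with k₀ = 0.9996 gives E = 499321.293 m, N = 6252080.361 m.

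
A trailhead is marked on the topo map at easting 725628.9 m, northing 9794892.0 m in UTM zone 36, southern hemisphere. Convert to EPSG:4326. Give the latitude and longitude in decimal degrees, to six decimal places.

Zone 36S: λ₀ = 33°, k₀ = 0.9996, false easting 500000 m, false northing 10000000 m.
Meridian distance M = (N − FN)/k₀ = -205190.1 m.
Inverse transverse Mercator on WGS84 gives φ = -1.85450025°, λ = 35.02829970°.

lat -1.854500°, lon 35.028300°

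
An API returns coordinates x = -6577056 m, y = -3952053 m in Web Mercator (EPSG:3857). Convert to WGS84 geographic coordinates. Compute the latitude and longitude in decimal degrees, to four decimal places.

lat -33.4265°, lon -59.0827°

R = 6378137 m. λ = x/R = -59.08269929°.
φ = 2·arctan(exp(y/R)) − 90° = 2·arctan(0.53815) − 90° = -33.42650372°.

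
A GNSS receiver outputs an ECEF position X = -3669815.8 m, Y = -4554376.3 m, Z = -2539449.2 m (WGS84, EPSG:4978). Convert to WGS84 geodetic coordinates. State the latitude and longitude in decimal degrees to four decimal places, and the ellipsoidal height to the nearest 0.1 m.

lat -23.6101°, lon -128.8611°, h 1686.2 m

λ = atan2(Y, X) = -128.86109963°; p = √(X²+Y²) = 5848922.3 m.
Bowring's method on WGS84 (a = 6378137 m, b = 6356752.314 m) gives φ = -23.61010025°, h = 1686.183 m.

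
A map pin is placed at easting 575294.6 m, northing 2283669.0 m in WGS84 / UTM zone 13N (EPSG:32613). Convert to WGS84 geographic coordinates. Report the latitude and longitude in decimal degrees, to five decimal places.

lat 20.65080°, lon -104.27720°

Zone 13N: λ₀ = -105°, k₀ = 0.9996, false easting 500000 m.
Meridian distance M = (N − FN)/k₀ = 2284582.8 m.
Inverse transverse Mercator on WGS84 gives φ = 20.65079994°, λ = -104.27719985°.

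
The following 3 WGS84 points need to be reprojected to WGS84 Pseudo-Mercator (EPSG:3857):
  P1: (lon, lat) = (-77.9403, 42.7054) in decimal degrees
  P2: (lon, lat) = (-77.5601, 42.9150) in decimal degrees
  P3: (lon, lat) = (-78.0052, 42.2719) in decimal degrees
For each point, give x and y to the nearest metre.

P1: x -8676275 m, y 5267238 m; P2: x -8633951 m, y 5299043 m; P3: x -8683499 m, y 5201796 m

Web Mercator: x = R·λ, y = R·ln tan(π/4+φ/2), R = 6378137 m.
P1 (42.7054°, -77.9403°) → (-8676274.508, 5267237.685) m.
P2 (42.9150°, -77.5601°) → (-8633950.838, 5299042.916) m.
P3 (42.2719°, -78.0052°) → (-8683499.143, 5201796.164) m.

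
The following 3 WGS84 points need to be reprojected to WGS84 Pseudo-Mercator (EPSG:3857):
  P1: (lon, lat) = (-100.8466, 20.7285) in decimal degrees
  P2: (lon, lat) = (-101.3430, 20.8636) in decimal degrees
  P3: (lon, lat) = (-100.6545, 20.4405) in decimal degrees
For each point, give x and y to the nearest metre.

P1: x -11226192 m, y 2359534 m; P2: x -11281451 m, y 2375622 m; P3: x -11204808 m, y 2325288 m

Web Mercator: x = R·λ, y = R·ln tan(π/4+φ/2), R = 6378137 m.
P1 (20.7285°, -100.8466°) → (-11226192.160, 2359534.400) m.
P2 (20.8636°, -101.3430°) → (-11281451.155, 2375621.757) m.
P3 (20.4405°, -100.6545°) → (-11204807.686, 2325287.863) m.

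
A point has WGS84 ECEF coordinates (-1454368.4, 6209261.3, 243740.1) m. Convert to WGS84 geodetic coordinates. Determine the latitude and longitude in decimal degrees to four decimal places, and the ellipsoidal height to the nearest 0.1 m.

lat 2.2035°, lon 103.1825°, h 3862.9 m

λ = atan2(Y, X) = 103.18250009°; p = √(X²+Y²) = 6377312.4 m.
Bowring's method on WGS84 (a = 6378137 m, b = 6356752.314 m) gives φ = 2.20350010°, h = 3862.899 m.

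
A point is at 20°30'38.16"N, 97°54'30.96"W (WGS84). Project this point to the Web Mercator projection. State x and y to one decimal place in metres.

x -10899135.5 m, y 2333617.6 m

Web Mercator is spherical with R = a = 6378137 m.
x = R·λ = 6378137 × -1.708827436 = -10899135.496 m.
y = R·ln tan(π/4 + φ/2) = 6378137 × 0.365877626 = 2333617.621 m.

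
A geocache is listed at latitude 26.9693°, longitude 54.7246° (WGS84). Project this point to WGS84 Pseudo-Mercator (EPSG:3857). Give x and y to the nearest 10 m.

Web Mercator is spherical with R = a = 6378137 m.
x = R·λ = 6378137 × 0.955124452 = 6091914.606 m.
y = R·ln tan(π/4 + φ/2) = 6378137 × 0.489114096 = 3119636.713 m.

x 6091910 m, y 3119640 m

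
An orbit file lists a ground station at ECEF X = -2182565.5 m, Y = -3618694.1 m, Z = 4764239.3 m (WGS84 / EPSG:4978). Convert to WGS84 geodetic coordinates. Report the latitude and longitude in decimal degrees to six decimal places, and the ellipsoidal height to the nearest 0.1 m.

lat 48.617500°, lon -121.095701°, h 2257.5 m

λ = atan2(Y, X) = -121.09570056°; p = √(X²+Y²) = 4225936.5 m.
Bowring's method on WGS84 (a = 6378137 m, b = 6356752.314 m) gives φ = 48.61750013°, h = 2257.483 m.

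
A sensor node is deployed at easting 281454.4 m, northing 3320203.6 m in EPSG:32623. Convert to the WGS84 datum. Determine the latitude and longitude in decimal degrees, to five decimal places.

lat 29.99330°, lon -47.26550°

Zone 23N: λ₀ = -45°, k₀ = 0.9996, false easting 500000 m.
Meridian distance M = (N − FN)/k₀ = 3321532.2 m.
Inverse transverse Mercator on WGS84 gives φ = 29.99330037°, λ = -47.26549997°.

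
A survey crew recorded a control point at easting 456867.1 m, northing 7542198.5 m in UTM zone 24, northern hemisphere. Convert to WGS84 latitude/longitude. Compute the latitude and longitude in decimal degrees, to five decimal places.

lat 67.99080°, lon -40.03140°

Zone 24N: λ₀ = -39°, k₀ = 0.9996, false easting 500000 m.
Meridian distance M = (N − FN)/k₀ = 7545216.6 m.
Inverse transverse Mercator on WGS84 gives φ = 67.99079978°, λ = -40.03139961°.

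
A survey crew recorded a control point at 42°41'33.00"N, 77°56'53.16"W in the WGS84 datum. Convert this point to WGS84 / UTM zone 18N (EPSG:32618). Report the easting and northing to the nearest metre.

E 258502 m, N 4730883 m

Zone 18 central meridian λ₀ = 6×18 − 183 = -75°; Δλ = -2.9481°.
Transverse Mercator on WGS84 with k₀ = 0.9996 gives E = 258501.688 m, N = 4730883.143 m.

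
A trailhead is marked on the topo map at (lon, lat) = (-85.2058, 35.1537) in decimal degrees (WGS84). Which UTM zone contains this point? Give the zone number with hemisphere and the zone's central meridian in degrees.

UTM zone = ⌊(λ + 180)/6⌋ + 1; -85.2058° ∈ [-90°, -84°) → zone 16.
Hemisphere: N (φ ≥ 0).
Central meridian λ₀ = 6×16 − 183 = -87°.

Zone 16N, central meridian -87°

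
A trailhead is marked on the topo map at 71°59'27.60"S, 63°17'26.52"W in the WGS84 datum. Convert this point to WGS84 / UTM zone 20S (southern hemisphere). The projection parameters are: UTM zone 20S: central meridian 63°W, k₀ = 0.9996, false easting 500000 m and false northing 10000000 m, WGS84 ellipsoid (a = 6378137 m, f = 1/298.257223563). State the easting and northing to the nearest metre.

Zone 20 central meridian λ₀ = 6×20 − 183 = -63°; Δλ = -0.2907°.
Transverse Mercator on WGS84 with k₀ = 0.9996 gives E = 489968.821 m, N = 2012047.170 m.

E 489969 m, N 2012047 m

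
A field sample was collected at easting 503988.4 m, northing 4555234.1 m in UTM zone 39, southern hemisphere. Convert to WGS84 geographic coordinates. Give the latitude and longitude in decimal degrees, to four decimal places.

lat -49.1557°, lon 51.0547°

Zone 39S: λ₀ = 51°, k₀ = 0.9996, false easting 500000 m, false northing 10000000 m.
Meridian distance M = (N − FN)/k₀ = -5446944.7 m.
Inverse transverse Mercator on WGS84 gives φ = -49.15570012°, λ = 51.05469986°.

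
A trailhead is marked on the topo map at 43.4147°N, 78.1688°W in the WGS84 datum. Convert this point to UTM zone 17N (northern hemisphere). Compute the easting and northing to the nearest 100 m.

E 729200 m, N 4810800 m

Zone 17 central meridian λ₀ = 6×17 − 183 = -81°; Δλ = +2.8312°.
Transverse Mercator on WGS84 with k₀ = 0.9996 gives E = 729213.731 m, N = 4810761.979 m.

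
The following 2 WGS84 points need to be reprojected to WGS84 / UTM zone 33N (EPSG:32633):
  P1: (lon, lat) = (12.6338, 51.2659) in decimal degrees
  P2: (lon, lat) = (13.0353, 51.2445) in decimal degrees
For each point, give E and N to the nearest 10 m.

P1: E 334930 m, N 5682050 m; P2: E 362870 m, N 5678850 m

UTM zone 33N: λ₀ = 15°, k₀ = 0.9996.
P1 (51.2659°, 12.6338°) → (334925.650, 5682054.246) m.
P2 (51.2445°, 13.0353°) → (362869.404, 5678848.580) m.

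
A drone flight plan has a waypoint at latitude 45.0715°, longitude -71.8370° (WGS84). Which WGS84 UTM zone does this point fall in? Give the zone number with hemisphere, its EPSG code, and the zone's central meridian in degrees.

UTM zone = ⌊(λ + 180)/6⌋ + 1; -71.8370° ∈ [-72°, -66°) → zone 19.
Hemisphere: N (φ ≥ 0).
Central meridian λ₀ = 6×19 − 183 = -69°.
EPSG code: 32619.

Zone 19N (EPSG:32619), central meridian -69°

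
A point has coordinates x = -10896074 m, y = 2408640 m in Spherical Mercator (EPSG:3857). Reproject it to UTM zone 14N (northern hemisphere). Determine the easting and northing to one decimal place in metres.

Web Mercator inverse (R = 6378137 m) → φ = 21.14050320°, λ = -97.88109811°.
UTM 14N forward: E = 616182.474 m, N = 2338106.818 m.

E 616182.5 m, N 2338106.8 m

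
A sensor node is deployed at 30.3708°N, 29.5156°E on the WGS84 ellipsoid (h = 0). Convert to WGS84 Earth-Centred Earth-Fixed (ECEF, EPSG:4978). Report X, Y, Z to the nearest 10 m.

WGS84: a = 6378137 m, e² = 0.006694380; N(φ) = a/√(1−e²sin²φ) = 6383601.319 m.
X = (N+h)·cosφ·cosλ = 4792822.834 m; Y = (N+h)·cosφ·sinλ = 2713371.616 m; Z = (N(1−e²)+h)·sinφ = 3205905.170 m.

X 4792820 m, Y 2713370 m, Z 3205910 m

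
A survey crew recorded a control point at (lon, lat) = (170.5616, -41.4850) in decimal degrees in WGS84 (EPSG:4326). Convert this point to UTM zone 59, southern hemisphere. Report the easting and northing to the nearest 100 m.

Zone 59 central meridian λ₀ = 6×59 − 183 = 171°; Δλ = -0.4384°.
Transverse Mercator on WGS84 with k₀ = 0.9996 gives E = 463401.435 m, N = 5407308.311 m.

E 463400 m, N 5407300 m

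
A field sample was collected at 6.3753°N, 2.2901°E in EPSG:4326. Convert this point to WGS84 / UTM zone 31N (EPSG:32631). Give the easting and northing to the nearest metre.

Zone 31 central meridian λ₀ = 6×31 − 183 = 3°; Δλ = -0.7099°.
Transverse Mercator on WGS84 with k₀ = 0.9996 gives E = 421489.200 m, N = 704745.345 m.

E 421489 m, N 704745 m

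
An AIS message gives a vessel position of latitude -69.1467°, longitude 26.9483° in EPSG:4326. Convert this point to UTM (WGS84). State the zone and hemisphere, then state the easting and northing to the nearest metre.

Longitude 26.9483° lies in the 6° band [24°, 30°), giving zone 35; latitude is south of the equator, so 35S.
Zone 35 central meridian λ₀ = 6×35 − 183 = 27°; Δλ = -0.0517°.
Transverse Mercator on WGS84 with k₀ = 0.9996 gives E = 497946.085 m, N = 2329279.142 m.

Zone 35S: E 497946 m, N 2329279 m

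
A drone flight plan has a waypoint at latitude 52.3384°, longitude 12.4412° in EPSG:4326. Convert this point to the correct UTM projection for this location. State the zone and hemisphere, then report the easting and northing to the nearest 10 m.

Zone 33N: E 325680 m, N 5801760 m

Longitude 12.4412° lies in the 6° band [12°, 18°), giving zone 33; latitude is north of the equator, so 33N.
Zone 33 central meridian λ₀ = 6×33 − 183 = 15°; Δλ = -2.5588°.
Transverse Mercator on WGS84 with k₀ = 0.9996 gives E = 325679.275 m, N = 5801759.470 m.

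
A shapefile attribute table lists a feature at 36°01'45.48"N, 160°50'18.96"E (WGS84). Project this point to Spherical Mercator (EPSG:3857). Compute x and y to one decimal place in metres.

Web Mercator is spherical with R = a = 6378137 m.
x = R·λ = 6378137 × 2.807163134 = 17904471.052 m.
y = R·ln tan(π/4 + φ/2) = 6378137 × 0.674907697 = 4304653.756 m.

x 17904471.1 m, y 4304653.8 m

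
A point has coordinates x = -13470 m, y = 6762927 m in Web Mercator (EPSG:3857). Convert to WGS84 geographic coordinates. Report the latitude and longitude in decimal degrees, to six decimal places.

lat 51.793798°, lon -0.121003°

R = 6378137 m. λ = x/R = -0.12100307°.
φ = 2·arctan(exp(y/R)) − 90° = 2·arctan(2.88732) − 90° = 51.79379790°.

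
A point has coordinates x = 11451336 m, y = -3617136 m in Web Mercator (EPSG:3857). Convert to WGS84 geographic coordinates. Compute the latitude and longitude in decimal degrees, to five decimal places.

R = 6378137 m. λ = x/R = 102.86910152°.
φ = 2·arctan(exp(y/R)) − 90° = 2·arctan(0.56716) − 90° = -30.87970205°.

lat -30.87970°, lon 102.86910°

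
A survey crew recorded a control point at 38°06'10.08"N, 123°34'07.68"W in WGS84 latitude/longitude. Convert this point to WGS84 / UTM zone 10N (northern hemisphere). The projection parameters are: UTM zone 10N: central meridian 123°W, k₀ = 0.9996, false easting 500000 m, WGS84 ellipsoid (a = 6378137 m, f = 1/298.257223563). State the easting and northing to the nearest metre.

Zone 10 central meridian λ₀ = 6×10 − 183 = -123°; Δλ = -0.5688°.
Transverse Mercator on WGS84 with k₀ = 0.9996 gives E = 450130.475 m, N = 4217373.746 m.

E 450130 m, N 4217374 m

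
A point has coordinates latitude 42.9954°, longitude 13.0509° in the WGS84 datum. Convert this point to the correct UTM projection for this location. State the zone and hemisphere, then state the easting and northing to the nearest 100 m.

Zone 33N: E 341100 m, N 4762100 m

Longitude 13.0509° lies in the 6° band [12°, 18°), giving zone 33; latitude is north of the equator, so 33N.
Zone 33 central meridian λ₀ = 6×33 − 183 = 15°; Δλ = -1.9491°.
Transverse Mercator on WGS84 with k₀ = 0.9996 gives E = 341118.025 m, N = 4762147.246 m.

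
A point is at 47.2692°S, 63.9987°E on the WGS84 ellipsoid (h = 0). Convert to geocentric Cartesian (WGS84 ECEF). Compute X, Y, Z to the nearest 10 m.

X 1900760 m, Y 3896900 m, Z -4662120 m

WGS84: a = 6378137 m, e² = 0.006694380; N(φ) = a/√(1−e²sin²φ) = 6389687.355 m.
X = (N+h)·cosφ·cosλ = 1900756.978 m; Y = (N+h)·cosφ·sinλ = 3896904.924 m; Z = (N(1−e²)+h)·sinφ = -4662124.071 m.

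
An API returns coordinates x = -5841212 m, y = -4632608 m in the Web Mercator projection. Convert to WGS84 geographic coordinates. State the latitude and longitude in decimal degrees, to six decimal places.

lat -38.375500°, lon -52.472500°

R = 6378137 m. λ = x/R = -52.47250017°.
φ = 2·arctan(exp(y/R)) − 90° = 2·arctan(0.48368) − 90° = -38.37549985°.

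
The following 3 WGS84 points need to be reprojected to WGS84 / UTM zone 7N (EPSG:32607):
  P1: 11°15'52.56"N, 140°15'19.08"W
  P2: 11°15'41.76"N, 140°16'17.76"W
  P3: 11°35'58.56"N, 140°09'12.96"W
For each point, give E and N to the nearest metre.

P1: E 581283 m, N 1245340 m; P2: E 579504 m, N 1245004 m; P3: E 592275 m, N 1282416 m

UTM zone 7N: λ₀ = -141°, k₀ = 0.9996.
P1 (11.2646°, -140.2553°) → (581282.597, 1245339.825) m.
P2 (11.2616°, -140.2716°) → (579504.216, 1245003.615) m.
P3 (11.5996°, -140.1536°) → (592275.187, 1282415.864) m.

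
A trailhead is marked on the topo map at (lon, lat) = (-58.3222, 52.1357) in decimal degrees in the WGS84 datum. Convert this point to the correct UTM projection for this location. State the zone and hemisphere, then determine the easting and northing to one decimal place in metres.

Zone 21N: E 409506.9 m, N 5776955.7 m

Longitude -58.3222° lies in the 6° band [-60°, -54°), giving zone 21; latitude is north of the equator, so 21N.
Zone 21 central meridian λ₀ = 6×21 − 183 = -57°; Δλ = -1.3222°.
Transverse Mercator on WGS84 with k₀ = 0.9996 gives E = 409506.940 m, N = 5776955.708 m.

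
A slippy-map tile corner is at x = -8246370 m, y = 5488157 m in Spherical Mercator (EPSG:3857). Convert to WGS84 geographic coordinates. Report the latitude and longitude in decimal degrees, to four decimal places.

R = 6378137 m. λ = x/R = -74.07840210°.
φ = 2·arctan(exp(y/R)) − 90° = 2·arctan(2.36426) − 90° = 44.14660019°.

lat 44.1466°, lon -74.0784°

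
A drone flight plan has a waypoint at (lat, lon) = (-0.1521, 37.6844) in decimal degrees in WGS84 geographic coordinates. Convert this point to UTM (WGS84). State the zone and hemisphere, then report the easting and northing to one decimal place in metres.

Zone 37S: E 353594.2 m, N 9983183.9 m

Longitude 37.6844° lies in the 6° band [36°, 42°), giving zone 37; latitude is south of the equator, so 37S.
Zone 37 central meridian λ₀ = 6×37 − 183 = 39°; Δλ = -1.3156°.
Transverse Mercator on WGS84 with k₀ = 0.9996 gives E = 353594.219 m, N = 9983183.917 m.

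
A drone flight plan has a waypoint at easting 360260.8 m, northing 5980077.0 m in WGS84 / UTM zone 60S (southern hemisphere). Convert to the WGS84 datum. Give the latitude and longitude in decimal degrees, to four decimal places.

Zone 60S: λ₀ = 177°, k₀ = 0.9996, false easting 500000 m, false northing 10000000 m.
Meridian distance M = (N − FN)/k₀ = -4021531.6 m.
Inverse transverse Mercator on WGS84 gives φ = -36.31419962°, λ = 175.44340024°.

lat -36.3142°, lon 175.4434°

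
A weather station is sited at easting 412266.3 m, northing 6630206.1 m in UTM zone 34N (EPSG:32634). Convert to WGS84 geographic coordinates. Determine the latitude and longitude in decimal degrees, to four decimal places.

lat 59.8003°, lon 19.4364°

Zone 34N: λ₀ = 21°, k₀ = 0.9996, false easting 500000 m.
Meridian distance M = (N − FN)/k₀ = 6632859.2 m.
Inverse transverse Mercator on WGS84 gives φ = 59.80029964°, λ = 19.43639981°.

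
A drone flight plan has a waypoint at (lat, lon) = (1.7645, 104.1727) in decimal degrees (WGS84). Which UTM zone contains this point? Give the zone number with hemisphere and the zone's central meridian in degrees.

UTM zone = ⌊(λ + 180)/6⌋ + 1; 104.1727° ∈ [102°, 108°) → zone 48.
Hemisphere: N (φ ≥ 0).
Central meridian λ₀ = 6×48 − 183 = 105°.

Zone 48N, central meridian 105°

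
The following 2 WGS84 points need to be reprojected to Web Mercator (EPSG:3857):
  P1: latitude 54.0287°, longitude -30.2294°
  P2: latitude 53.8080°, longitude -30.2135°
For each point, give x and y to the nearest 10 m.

Web Mercator: x = R·λ, y = R·ln tan(π/4+φ/2), R = 6378137 m.
P1 (54.0287°, -30.2294°) → (-3365121.415, 7175593.605) m.
P2 (53.8080°, -30.2135°) → (-3363351.435, 7133877.325) m.

P1: x -3365120 m, y 7175590 m; P2: x -3363350 m, y 7133880 m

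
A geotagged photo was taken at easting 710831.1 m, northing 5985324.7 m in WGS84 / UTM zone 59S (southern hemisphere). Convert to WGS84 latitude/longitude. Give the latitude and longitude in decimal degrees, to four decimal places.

lat -36.2540°, lon 173.3466°

Zone 59S: λ₀ = 171°, k₀ = 0.9996, false easting 500000 m, false northing 10000000 m.
Meridian distance M = (N − FN)/k₀ = -4016281.8 m.
Inverse transverse Mercator on WGS84 gives φ = -36.25399955°, λ = 173.34660031°.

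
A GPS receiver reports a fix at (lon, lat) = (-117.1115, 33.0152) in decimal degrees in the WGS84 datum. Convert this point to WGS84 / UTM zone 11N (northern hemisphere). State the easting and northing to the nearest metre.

E 489586 m, N 3652978 m

Zone 11 central meridian λ₀ = 6×11 − 183 = -117°; Δλ = -0.1115°.
Transverse Mercator on WGS84 with k₀ = 0.9996 gives E = 489585.918 m, N = 3652977.541 m.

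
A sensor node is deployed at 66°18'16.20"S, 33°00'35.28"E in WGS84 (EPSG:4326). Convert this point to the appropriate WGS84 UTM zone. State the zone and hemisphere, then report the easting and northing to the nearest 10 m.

Longitude 33.0098° lies in the 6° band [30°, 36°), giving zone 36; latitude is south of the equator, so 36S.
Zone 36 central meridian λ₀ = 6×36 − 183 = 33°; Δλ = +0.0098°.
Transverse Mercator on WGS84 with k₀ = 0.9996 gives E = 500439.479 m, N = 2646148.813 m.

Zone 36S: E 500440 m, N 2646150 m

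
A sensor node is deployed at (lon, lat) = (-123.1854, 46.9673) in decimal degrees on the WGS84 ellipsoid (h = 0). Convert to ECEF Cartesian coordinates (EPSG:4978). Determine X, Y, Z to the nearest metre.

X -2386635 m, Y -3649190 m, Z 4639285 m

WGS84: a = 6378137 m, e² = 0.006694380; N(φ) = a/√(1−e²sin²φ) = 6389574.565 m.
X = (N+h)·cosφ·cosλ = -2386635.131 m; Y = (N+h)·cosφ·sinλ = -3649189.931 m; Z = (N(1−e²)+h)·sinφ = 4639284.778 m.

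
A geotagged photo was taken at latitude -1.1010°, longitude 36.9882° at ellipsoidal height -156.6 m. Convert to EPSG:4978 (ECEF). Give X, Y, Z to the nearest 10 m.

X 5093540 m, Y 3836610 m, Z -121730 m

WGS84: a = 6378137 m, e² = 0.006694380; N(φ) = a/√(1−e²sin²φ) = 6378144.882 m.
X = (N+h)·cosφ·cosλ = 5093537.766 m; Y = (N+h)·cosφ·sinλ = 3836611.587 m; Z = (N(1−e²)+h)·sinφ = -121731.927 m.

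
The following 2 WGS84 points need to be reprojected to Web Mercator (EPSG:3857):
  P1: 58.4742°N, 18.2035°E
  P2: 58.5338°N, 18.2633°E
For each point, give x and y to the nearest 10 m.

Web Mercator: x = R·λ, y = R·ln tan(π/4+φ/2), R = 6378137 m.
P1 (58.4742°, 18.2035°) → (2026404.351, 8067598.882) m.
P2 (58.5338°, 18.2633°) → (2033061.256, 8080298.247) m.

P1: x 2026400 m, y 8067600 m; P2: x 2033060 m, y 8080300 m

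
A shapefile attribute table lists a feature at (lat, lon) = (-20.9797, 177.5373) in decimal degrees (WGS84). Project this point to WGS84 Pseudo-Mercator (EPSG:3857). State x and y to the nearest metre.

x 19763362 m, y -2389458 m

Web Mercator is spherical with R = a = 6378137 m.
x = R·λ = 6378137 × 3.098610430 = 19763361.833 m.
y = R·ln tan(π/4 + φ/2) = 6378137 × -0.374632623 = -2389458.194 m.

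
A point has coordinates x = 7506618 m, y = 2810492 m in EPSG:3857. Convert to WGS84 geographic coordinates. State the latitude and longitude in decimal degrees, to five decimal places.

lat 24.46760°, lon 67.43310°

R = 6378137 m. λ = x/R = 67.43309681°.
φ = 2·arctan(exp(y/R)) − 90° = 2·arctan(1.55371) − 90° = 24.46760318°.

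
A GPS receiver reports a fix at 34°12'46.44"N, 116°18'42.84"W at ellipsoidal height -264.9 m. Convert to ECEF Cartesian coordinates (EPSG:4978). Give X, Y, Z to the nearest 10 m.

X -2340310 m, Y -4732780 m, Z 3565850 m

WGS84: a = 6378137 m, e² = 0.006694380; N(φ) = a/√(1−e²sin²φ) = 6384897.105 m.
X = (N+h)·cosφ·cosλ = -2340309.032 m; Y = (N+h)·cosφ·sinλ = -4732780.534 m; Z = (N(1−e²)+h)·sinφ = 3565851.412 m.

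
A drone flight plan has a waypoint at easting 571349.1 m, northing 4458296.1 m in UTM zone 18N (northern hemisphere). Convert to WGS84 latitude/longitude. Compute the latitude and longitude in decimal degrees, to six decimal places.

Zone 18N: λ₀ = -75°, k₀ = 0.9996, false easting 500000 m.
Meridian distance M = (N − FN)/k₀ = 4460080.1 m.
Inverse transverse Mercator on WGS84 gives φ = 40.27209958°, λ = -74.16080052°.

lat 40.272100°, lon -74.160801°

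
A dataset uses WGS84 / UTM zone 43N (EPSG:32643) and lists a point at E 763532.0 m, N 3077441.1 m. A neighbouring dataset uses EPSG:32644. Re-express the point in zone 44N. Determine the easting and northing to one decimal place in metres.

E 172328.8 m, N 3079008.6 m

UTM 43N → geographic: φ = 27.79569997°, λ = 77.67469956°.
UTM 44N (λ₀ = 81°) forward: E = 172328.837 m, N = 3079008.629 m.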